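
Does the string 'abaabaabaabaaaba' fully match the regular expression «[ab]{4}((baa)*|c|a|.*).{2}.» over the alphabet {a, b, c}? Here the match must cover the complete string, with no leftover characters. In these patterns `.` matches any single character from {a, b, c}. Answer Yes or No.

Yes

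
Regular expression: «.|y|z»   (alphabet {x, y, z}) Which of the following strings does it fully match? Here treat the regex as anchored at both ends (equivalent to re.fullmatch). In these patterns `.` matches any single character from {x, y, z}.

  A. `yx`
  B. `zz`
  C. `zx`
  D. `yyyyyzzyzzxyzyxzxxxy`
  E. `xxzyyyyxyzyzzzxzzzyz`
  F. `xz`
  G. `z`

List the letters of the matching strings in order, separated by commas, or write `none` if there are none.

A → no match
B → no match
C → no match
D → no match
E → no match
F → no match
G → match

G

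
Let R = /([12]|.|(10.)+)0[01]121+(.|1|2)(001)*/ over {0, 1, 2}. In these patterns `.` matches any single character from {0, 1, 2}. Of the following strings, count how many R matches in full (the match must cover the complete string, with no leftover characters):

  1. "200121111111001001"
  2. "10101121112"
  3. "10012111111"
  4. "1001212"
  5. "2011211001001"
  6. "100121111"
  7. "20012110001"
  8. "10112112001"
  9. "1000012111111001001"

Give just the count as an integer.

9

1 → match
2 → match
3 → match
4 → match
5 → match
6 → match
7 → match
8 → match
9 → match
Total matched: 9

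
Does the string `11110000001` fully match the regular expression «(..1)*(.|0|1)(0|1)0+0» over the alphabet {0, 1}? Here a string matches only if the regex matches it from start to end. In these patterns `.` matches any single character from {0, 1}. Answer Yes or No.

Every match must end with `00`, but `11110000001` does not.

No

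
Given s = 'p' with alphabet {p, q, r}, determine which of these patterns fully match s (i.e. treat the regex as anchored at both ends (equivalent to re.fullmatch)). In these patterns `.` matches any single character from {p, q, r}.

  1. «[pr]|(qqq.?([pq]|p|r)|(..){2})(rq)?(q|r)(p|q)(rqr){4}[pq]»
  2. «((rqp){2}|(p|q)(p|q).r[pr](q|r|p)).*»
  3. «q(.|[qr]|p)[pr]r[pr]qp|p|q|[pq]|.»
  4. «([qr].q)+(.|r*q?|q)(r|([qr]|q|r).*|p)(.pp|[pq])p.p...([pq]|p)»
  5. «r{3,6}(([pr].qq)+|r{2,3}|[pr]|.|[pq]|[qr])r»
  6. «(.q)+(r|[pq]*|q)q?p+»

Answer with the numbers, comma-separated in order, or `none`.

1 → match
2 → no match
3 → match
4 → no match
5 → no match — must start with 'r'
6 → no match

1, 3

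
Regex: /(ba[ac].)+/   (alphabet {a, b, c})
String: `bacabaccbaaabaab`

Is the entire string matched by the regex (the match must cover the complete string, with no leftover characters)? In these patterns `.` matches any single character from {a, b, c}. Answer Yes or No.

Yes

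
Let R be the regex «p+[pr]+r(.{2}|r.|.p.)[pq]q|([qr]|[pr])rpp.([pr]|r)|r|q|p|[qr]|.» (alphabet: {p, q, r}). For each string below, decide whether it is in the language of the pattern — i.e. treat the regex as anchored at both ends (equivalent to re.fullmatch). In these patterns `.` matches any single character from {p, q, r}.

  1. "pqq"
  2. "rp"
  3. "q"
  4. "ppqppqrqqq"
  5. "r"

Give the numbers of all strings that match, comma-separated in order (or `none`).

3, 5

1. "pqq" → no match
2. "rp" → no match
3. "q" → match
4. "ppqppqrqqq" → no match
5. "r" → match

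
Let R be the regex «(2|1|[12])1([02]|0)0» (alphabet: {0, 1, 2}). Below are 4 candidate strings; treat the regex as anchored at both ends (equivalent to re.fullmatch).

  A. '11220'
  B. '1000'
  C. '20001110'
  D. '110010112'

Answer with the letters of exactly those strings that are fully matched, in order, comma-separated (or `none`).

A → no match
B → no match
C → no match
D → no match — must end with '0'

none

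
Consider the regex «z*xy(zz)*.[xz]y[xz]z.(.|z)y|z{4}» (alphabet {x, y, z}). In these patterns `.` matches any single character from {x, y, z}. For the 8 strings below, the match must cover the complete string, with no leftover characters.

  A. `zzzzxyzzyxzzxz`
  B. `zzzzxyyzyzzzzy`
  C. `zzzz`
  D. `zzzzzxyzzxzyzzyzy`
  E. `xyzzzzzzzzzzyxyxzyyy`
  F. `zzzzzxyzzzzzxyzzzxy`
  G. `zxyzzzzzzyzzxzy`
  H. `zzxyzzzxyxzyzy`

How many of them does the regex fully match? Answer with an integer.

A → no match
B → match
C → match
D → match
E → match
F → match
G → match
H → match
Total matched: 7

7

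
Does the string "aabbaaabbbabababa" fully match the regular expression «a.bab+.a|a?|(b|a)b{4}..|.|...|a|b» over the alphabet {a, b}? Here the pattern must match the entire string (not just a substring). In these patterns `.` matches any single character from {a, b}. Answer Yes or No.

No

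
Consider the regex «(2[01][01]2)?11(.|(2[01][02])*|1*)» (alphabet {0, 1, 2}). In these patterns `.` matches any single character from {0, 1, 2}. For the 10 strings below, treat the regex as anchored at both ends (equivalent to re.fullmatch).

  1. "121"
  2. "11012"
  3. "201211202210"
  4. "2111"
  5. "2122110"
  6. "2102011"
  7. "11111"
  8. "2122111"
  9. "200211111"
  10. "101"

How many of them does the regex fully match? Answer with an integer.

3

1 → no match
2 → no match
3 → match
4 → no match
5 → no match
6 → no match
7 → match
8 → no match
9 → match
10 → no match
Total matched: 3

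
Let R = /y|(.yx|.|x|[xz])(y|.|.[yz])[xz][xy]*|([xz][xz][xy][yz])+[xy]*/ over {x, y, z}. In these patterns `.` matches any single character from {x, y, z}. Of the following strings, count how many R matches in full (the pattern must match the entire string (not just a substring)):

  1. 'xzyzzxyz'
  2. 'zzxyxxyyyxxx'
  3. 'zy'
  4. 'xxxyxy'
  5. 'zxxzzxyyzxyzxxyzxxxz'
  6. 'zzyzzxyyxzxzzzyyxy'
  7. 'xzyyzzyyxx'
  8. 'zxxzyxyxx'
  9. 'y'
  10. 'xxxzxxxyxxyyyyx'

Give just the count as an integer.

1. 'xzyzzxyz' → match
2. 'zzxyxxyyyxxx' → match
3. 'zy' → no match
4. 'xxxyxy' → match
5 → match
6 → match
7. 'xzyyzzyyxx' → match
8. 'zxxzyxyxx' → match
9. 'y' → match
10 → match
Total matched: 9

9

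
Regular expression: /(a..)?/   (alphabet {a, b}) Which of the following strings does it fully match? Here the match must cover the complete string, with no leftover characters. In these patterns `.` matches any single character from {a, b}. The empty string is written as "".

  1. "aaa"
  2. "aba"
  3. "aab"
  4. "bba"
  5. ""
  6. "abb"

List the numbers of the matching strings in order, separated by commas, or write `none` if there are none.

1, 2, 3, 5, 6

1 → match
2 → match
3 → match
4 → no match
5 → match
6 → match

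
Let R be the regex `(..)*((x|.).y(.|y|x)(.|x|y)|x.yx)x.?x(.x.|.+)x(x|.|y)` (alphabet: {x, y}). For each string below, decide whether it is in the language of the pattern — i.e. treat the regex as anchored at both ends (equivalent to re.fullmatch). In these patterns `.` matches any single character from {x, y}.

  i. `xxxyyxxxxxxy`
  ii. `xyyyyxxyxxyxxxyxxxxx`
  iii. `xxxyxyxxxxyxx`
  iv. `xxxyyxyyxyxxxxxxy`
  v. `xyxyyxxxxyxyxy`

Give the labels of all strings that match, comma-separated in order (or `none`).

i, ii, v

i → match
ii → match
iii → no match
iv → no match
v → match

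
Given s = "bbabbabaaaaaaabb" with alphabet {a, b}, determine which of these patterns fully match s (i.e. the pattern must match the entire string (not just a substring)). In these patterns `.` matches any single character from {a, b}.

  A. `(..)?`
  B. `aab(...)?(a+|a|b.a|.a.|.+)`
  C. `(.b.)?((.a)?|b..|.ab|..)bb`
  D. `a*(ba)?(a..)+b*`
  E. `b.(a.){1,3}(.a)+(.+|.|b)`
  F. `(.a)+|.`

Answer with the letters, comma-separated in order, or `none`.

A → no match
B → no match — must start with "aab"
C → no match
D → no match
E → match
F → no match

E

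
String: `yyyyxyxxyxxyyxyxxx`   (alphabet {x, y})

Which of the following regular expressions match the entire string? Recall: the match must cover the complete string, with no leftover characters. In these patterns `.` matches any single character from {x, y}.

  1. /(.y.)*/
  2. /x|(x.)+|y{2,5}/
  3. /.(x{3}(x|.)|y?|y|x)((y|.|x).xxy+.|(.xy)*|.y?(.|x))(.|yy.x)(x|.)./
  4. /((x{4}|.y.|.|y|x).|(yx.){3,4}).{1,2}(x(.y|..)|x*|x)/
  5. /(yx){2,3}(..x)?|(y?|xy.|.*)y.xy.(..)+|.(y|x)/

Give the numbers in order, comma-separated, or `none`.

5

1 → no match
2 → no match
3 → no match
4 → no match
5 → match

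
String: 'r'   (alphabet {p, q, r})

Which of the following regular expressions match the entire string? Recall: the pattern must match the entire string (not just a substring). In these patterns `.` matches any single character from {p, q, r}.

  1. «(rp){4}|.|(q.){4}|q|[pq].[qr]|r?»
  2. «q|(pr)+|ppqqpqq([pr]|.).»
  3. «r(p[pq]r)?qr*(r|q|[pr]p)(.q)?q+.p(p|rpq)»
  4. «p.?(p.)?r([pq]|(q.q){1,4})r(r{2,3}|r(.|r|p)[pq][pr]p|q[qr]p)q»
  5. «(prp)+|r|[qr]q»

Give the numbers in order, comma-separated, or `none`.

1, 5

1 → match
2 → no match
3 → no match
4 → no match — must start with 'p'
5 → match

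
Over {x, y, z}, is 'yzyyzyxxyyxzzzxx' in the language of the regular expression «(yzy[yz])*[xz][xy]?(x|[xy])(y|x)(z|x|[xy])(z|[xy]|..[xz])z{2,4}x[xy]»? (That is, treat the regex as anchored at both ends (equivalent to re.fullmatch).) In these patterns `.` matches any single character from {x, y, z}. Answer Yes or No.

Yes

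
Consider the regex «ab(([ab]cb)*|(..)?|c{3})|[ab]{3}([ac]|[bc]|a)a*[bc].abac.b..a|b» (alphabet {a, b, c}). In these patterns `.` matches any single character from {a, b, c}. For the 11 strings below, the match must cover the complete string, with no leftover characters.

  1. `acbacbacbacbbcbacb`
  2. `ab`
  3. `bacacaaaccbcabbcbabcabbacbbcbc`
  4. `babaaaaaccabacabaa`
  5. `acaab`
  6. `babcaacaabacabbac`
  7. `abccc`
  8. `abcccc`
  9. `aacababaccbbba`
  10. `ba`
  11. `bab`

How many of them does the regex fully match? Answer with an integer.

1 → no match
2. `ab` → match
3 → no match
4 → no match
5. `acaab` → no match
6 → no match
7. `abccc` → match
8. `abcccc` → no match
9 → no match
10. `ba` → no match
11. `bab` → no match
Total matched: 2

2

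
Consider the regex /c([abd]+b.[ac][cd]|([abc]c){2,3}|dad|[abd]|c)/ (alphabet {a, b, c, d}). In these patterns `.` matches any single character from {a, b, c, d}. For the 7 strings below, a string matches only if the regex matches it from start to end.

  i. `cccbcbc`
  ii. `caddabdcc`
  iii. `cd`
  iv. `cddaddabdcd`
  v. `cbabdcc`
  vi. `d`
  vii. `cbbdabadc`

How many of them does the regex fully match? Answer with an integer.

5

i → match
ii → match
iii → match
iv → match
v → match
vi → no match — must start with `c`
vii → no match
Total matched: 5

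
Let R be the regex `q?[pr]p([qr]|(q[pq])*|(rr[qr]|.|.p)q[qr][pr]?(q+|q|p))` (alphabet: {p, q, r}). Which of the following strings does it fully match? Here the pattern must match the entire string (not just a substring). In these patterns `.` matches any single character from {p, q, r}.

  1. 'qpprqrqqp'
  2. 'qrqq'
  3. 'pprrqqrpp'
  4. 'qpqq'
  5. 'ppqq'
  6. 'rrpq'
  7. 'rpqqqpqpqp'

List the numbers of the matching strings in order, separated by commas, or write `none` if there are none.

3, 5, 7

1 → no match
2 → no match
3 → match
4 → no match
5 → match
6 → no match
7 → match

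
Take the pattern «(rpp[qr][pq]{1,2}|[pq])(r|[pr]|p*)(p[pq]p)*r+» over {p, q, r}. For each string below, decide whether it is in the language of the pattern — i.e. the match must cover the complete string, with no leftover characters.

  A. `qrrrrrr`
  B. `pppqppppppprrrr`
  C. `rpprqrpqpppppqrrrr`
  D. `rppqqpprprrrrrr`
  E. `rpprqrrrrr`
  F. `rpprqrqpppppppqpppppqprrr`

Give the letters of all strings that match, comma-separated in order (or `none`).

A → match
B → match
C → no match
D → no match
E → match
F → no match

A, B, E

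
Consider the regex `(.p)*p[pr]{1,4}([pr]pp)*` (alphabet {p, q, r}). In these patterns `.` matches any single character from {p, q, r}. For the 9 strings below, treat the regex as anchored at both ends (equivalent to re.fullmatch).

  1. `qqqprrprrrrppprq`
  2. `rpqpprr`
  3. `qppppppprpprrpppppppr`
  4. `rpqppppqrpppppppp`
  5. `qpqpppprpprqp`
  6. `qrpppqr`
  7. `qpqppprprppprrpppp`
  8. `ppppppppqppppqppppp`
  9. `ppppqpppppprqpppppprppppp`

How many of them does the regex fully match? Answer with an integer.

1 → no match
2 → match
3 → no match
4 → no match
5 → no match
6 → no match
7 → match
8 → no match
9 → no match
Total matched: 2

2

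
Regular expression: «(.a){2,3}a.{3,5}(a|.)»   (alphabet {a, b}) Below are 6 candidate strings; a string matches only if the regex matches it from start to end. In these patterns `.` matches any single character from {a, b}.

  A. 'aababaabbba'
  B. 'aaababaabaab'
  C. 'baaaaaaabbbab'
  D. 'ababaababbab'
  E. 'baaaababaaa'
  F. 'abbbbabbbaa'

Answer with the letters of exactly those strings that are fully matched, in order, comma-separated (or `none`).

A → match
B → no match
C → match
D → no match
E → match
F → no match

A, C, E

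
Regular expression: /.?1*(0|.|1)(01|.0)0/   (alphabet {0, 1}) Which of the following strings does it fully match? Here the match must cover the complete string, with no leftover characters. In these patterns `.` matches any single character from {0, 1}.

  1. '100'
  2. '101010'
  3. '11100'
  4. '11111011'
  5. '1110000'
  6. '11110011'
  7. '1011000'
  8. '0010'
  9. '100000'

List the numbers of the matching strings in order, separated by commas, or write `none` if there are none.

1 → no match
2 → no match
3 → match
4 → no match — must end with '0'
5 → match
6 → no match — must end with '0'
7 → no match
8 → match
9 → no match

3, 5, 8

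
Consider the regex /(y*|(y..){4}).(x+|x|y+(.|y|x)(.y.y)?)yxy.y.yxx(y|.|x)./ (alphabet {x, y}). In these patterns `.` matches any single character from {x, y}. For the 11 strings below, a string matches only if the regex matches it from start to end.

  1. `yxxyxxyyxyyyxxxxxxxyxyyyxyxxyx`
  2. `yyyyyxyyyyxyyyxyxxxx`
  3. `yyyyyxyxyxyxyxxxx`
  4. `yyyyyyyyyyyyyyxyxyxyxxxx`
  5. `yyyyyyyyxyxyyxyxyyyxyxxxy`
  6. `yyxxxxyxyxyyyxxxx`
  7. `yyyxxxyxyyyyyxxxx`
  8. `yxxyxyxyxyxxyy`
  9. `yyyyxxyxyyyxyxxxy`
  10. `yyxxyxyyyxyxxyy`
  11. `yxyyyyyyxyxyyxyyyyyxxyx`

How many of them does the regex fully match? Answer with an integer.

1 → match
2 → match
3 → match
4 → match
5 → match
6 → match
7 → match
8 → match
9 → match
10 → match
11 → match
Total matched: 11

11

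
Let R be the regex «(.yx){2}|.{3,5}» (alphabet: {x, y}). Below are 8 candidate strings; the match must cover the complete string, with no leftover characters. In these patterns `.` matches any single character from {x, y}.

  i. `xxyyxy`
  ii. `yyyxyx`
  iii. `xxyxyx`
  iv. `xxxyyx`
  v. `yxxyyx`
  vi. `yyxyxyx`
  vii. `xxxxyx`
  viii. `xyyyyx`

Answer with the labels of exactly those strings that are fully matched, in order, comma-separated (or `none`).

none

i → no match
ii → no match
iii → no match
iv → no match
v → no match
vi → no match
vii → no match
viii → no match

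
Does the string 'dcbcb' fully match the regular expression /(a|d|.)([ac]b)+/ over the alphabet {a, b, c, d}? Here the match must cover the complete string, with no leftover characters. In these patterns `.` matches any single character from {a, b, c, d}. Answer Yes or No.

Yes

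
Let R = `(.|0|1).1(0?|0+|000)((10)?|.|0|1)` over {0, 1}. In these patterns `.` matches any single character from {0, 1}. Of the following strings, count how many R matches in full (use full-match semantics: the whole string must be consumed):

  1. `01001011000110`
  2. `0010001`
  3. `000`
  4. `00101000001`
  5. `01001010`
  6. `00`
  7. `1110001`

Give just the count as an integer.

1 → no match
2 → match
3 → no match
4 → no match
5 → no match
6 → no match
7 → match
Total matched: 2

2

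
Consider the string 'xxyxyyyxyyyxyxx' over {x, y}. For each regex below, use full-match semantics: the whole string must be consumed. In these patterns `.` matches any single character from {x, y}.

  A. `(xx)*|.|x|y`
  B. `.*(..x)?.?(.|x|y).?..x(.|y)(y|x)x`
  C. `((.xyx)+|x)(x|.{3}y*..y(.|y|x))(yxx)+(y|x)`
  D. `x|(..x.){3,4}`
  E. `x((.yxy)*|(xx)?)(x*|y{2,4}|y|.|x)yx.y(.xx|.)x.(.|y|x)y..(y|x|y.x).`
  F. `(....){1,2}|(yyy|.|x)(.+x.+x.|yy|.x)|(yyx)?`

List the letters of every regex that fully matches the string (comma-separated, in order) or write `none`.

A → no match
B → match
C → no match
D → no match
E → match
F → match

B, E, F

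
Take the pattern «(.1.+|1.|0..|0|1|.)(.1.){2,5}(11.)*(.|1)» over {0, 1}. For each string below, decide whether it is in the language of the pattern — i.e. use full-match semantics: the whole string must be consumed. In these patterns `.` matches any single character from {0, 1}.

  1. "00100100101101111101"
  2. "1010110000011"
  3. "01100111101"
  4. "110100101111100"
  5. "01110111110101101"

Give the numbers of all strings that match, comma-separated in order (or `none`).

1, 3, 4, 5

1 → match
2 → no match
3 → match
4 → match
5 → match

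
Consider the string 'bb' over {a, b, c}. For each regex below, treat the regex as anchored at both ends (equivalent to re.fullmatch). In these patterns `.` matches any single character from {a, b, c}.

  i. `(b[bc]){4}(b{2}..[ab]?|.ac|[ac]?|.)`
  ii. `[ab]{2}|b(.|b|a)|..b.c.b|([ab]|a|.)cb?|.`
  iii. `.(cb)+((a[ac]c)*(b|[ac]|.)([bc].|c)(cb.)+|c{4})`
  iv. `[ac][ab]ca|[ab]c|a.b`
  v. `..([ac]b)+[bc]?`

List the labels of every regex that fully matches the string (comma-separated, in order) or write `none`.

i → no match
ii → match
iii → no match
iv → no match
v → no match

ii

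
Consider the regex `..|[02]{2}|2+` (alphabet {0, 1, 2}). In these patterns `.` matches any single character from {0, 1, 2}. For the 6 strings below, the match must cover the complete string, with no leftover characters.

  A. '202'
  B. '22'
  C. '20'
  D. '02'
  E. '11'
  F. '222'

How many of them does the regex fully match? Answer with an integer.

5

A. '202' → no match
B. '22' → match
C. '20' → match
D. '02' → match
E. '11' → match
F. '222' → match
Total matched: 5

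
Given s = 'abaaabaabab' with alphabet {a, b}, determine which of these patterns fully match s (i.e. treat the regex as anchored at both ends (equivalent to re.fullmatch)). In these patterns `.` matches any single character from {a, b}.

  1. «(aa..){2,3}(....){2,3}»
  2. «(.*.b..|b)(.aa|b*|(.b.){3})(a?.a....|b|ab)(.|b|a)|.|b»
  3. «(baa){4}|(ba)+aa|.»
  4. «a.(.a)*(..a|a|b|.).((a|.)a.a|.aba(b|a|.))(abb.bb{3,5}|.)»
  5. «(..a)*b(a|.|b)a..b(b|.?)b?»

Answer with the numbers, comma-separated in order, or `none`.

1 → no match — must start with 'aa'
2 → no match
3 → no match
4 → match
5 → no match

4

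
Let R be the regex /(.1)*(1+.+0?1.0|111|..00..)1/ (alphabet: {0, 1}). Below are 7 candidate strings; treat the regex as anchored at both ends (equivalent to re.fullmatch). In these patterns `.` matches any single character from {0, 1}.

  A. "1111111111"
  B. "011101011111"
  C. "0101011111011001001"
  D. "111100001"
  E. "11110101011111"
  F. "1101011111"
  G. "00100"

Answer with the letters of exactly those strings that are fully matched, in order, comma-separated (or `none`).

A → match
B → match
C → match
D → match
E → match
F → match
G → no match — must end with "1"

A, B, C, D, E, F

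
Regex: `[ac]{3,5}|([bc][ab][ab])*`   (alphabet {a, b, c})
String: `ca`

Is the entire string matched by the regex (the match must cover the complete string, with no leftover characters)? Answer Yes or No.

No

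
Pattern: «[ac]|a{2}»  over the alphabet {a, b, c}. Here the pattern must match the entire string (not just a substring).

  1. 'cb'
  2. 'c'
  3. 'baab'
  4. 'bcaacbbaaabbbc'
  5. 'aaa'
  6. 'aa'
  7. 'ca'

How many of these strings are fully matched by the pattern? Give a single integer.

2

1 → no match
2 → match
3 → no match
4 → no match
5 → no match
6 → match
7 → no match
Total matched: 2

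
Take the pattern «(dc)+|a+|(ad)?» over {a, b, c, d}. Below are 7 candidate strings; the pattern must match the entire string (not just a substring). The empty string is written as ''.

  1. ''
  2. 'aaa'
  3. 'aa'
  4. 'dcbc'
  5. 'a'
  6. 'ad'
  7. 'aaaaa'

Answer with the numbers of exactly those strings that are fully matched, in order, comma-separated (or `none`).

1 → match
2 → match
3 → match
4 → no match
5 → match
6 → match
7 → match

1, 2, 3, 5, 6, 7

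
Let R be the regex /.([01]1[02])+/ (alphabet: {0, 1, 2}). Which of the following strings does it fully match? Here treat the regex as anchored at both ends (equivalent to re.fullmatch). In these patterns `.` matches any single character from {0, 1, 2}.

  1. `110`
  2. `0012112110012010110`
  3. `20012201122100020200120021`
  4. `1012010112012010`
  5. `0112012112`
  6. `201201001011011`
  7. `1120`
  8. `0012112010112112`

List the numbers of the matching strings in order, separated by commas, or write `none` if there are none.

2, 4, 5, 8

1. `110` → no match
2 → match
3 → no match
4 → match
5. `0112012112` → match
6 → no match
7. `1120` → no match
8 → match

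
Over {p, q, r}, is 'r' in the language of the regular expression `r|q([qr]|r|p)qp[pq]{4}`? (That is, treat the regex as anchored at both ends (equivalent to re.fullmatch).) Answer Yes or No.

Yes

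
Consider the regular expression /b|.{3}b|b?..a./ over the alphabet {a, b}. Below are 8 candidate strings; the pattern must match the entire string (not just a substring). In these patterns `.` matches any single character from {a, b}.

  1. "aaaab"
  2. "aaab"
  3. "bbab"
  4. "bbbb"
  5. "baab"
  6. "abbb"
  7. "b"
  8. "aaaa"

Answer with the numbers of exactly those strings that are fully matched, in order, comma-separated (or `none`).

2, 3, 4, 5, 6, 7, 8

1 → no match
2 → match
3 → match
4 → match
5 → match
6 → match
7 → match
8 → match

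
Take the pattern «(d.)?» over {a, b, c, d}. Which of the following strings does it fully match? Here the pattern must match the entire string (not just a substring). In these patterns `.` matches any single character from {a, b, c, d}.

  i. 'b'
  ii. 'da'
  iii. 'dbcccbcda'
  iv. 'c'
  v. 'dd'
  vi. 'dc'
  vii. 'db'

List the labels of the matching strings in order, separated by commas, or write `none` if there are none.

ii, v, vi, vii

i. 'b' → no match
ii. 'da' → match
iii. 'dbcccbcda' → no match
iv. 'c' → no match
v. 'dd' → match
vi. 'dc' → match
vii. 'db' → match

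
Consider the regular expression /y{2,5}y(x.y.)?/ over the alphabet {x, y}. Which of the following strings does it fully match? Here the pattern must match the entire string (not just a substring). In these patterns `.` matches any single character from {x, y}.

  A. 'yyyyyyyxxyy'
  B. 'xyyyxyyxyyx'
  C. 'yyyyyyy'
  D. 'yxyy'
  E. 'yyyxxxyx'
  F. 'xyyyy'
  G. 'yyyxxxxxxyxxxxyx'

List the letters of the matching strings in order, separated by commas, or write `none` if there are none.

none

A → no match
B → no match — must start with 'y'
C → no match
D → no match
E → no match
F → no match — must start with 'y'
G → no match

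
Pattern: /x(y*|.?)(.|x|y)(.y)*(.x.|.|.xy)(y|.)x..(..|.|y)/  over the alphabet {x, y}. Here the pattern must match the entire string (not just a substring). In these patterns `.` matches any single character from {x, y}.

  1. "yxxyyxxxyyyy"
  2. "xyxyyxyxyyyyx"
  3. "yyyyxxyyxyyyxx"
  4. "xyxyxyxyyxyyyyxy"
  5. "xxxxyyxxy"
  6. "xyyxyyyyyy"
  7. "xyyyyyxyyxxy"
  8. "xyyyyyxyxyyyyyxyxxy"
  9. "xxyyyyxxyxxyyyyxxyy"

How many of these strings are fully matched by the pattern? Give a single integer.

1

1 → no match — must start with "x"
2 → no match
3 → no match — must start with "x"
4 → no match
5 → no match
6 → no match
7 → no match
8 → match
9 → no match
Total matched: 1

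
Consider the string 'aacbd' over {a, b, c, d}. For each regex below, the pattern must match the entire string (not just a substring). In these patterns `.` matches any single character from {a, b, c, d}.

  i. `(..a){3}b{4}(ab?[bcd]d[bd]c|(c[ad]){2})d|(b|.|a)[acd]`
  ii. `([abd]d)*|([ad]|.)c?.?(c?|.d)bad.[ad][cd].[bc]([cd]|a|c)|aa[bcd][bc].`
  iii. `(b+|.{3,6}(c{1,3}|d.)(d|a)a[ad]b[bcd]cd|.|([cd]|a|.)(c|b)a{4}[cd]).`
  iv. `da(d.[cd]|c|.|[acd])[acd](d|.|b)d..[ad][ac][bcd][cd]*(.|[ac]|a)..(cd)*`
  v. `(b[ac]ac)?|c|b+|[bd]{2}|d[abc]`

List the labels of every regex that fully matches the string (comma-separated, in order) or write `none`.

ii

i → no match
ii → match
iii → no match
iv → no match — must start with 'da'
v → no match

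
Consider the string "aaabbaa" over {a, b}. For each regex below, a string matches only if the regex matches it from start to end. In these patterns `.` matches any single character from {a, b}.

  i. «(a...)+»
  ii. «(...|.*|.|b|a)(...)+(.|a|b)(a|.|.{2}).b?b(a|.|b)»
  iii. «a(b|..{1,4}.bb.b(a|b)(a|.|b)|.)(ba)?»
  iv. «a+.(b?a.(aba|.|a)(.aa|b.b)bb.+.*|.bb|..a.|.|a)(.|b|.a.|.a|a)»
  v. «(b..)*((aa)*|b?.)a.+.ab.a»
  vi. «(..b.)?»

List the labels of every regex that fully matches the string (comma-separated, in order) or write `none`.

i → no match
ii → no match
iii → no match
iv → match
v → no match
vi → no match

iv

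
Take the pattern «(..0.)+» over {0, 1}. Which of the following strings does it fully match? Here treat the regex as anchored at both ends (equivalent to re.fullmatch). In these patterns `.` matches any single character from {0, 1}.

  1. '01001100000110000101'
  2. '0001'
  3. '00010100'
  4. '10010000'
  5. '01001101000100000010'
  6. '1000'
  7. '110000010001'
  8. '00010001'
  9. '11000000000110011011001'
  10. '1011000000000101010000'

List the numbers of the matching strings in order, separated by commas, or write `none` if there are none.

1 → match
2. '0001' → match
3. '00010100' → match
4. '10010000' → match
5 → no match
6. '1000' → match
7. '110000010001' → match
8. '00010001' → match
9 → no match
10 → no match

1, 2, 3, 4, 6, 7, 8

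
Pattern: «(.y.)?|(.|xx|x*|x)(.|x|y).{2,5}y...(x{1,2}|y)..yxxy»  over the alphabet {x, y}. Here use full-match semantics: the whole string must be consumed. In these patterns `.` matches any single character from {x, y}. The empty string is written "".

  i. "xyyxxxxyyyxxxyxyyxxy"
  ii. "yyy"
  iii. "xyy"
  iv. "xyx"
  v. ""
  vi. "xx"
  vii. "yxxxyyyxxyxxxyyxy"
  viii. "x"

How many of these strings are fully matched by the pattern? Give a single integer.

4

i → no match
ii → match
iii → match
iv → match
v → match
vi → no match
vii → no match
viii → no match
Total matched: 4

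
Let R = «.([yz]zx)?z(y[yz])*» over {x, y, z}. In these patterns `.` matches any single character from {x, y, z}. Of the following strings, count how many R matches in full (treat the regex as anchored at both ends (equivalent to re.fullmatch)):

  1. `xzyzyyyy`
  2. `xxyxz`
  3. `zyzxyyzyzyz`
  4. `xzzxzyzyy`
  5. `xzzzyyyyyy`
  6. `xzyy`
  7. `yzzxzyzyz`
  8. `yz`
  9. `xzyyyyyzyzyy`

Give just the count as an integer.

1 → match
2 → no match
3 → no match
4 → match
5 → no match
6 → match
7 → match
8 → match
9 → match
Total matched: 6

6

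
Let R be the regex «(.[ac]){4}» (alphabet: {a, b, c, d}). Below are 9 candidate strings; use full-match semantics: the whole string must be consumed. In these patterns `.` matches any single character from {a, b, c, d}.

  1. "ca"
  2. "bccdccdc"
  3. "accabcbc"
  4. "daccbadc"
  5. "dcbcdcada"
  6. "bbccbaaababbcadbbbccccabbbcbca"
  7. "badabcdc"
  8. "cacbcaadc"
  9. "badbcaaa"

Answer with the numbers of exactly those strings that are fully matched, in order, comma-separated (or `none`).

1 → no match
2 → no match
3 → match
4 → match
5 → no match
6 → no match
7 → match
8 → no match
9 → no match

3, 4, 7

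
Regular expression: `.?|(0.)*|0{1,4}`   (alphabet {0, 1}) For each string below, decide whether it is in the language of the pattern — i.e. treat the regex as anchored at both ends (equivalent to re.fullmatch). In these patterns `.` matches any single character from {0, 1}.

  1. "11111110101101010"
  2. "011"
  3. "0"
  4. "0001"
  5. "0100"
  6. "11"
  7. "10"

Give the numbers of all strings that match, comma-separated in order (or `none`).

1 → no match
2 → no match
3 → match
4 → match
5 → match
6 → no match
7 → no match

3, 4, 5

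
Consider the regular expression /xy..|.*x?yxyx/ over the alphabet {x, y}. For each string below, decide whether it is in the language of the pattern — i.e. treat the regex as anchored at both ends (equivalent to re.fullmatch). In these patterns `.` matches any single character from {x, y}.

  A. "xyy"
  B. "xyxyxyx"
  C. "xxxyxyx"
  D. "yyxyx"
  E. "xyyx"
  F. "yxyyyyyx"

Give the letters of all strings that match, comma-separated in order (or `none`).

A → no match
B → match
C → match
D → match
E → match
F → no match

B, C, D, E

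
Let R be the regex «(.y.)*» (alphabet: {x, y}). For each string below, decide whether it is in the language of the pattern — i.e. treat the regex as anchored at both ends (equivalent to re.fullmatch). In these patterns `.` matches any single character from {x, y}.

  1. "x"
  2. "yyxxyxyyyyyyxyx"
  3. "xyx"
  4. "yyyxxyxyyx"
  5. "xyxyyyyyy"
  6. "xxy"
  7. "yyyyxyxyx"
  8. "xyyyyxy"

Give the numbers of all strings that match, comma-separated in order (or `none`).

2, 3, 5

1. "x" → no match
2 → match
3. "xyx" → match
4. "yyyxxyxyyx" → no match
5. "xyxyyyyyy" → match
6. "xxy" → no match
7. "yyyyxyxyx" → no match
8. "xyyyyxy" → no match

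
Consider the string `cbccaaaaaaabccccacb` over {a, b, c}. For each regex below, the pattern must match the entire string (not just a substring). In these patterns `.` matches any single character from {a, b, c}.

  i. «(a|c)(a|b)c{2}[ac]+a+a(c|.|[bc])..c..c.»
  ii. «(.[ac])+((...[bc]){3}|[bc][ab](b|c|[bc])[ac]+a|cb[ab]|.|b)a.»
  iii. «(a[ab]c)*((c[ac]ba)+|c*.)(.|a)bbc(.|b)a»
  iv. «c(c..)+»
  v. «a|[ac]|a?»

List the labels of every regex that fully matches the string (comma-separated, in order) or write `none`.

i

i → match
ii → no match
iii → no match — must end with `a`
iv → no match — must start with `cc`
v → no match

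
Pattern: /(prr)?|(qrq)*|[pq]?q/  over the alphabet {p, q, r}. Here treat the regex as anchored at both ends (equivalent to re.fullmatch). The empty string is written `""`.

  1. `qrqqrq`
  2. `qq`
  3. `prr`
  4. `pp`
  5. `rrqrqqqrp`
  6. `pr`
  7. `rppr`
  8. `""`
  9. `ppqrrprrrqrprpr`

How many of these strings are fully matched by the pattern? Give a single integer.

4

1. `qrqqrq` → match
2. `qq` → match
3. `prr` → match
4. `pp` → no match
5. `rrqrqqqrp` → no match
6. `pr` → no match
7. `rppr` → no match
8. `""` → match
9 → no match
Total matched: 4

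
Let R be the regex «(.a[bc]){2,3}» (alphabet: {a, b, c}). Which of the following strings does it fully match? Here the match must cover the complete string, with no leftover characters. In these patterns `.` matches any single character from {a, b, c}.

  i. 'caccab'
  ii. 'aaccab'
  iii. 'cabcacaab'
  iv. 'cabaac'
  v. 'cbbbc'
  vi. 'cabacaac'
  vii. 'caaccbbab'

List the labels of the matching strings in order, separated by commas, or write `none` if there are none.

i. 'caccab' → match
ii. 'aaccab' → match
iii. 'cabcacaab' → match
iv. 'cabaac' → match
v. 'cbbbc' → no match
vi. 'cabacaac' → no match
vii. 'caaccbbab' → no match

i, ii, iii, iv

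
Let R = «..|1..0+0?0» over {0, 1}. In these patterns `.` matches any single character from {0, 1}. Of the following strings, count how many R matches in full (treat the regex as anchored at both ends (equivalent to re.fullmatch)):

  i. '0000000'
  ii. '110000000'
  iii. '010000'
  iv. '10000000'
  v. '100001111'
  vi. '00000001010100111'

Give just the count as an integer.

2

i → no match
ii → match
iii → no match
iv → match
v → no match
vi → no match
Total matched: 2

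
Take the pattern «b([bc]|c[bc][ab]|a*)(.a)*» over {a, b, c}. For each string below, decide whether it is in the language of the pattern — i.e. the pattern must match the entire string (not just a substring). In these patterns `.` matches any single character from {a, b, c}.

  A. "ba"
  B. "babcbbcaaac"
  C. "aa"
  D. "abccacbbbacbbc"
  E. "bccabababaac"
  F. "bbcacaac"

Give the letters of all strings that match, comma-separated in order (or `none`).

A

A → match
B → no match
C → no match — must start with "b"
D → no match — must start with "b"
E → no match
F → no match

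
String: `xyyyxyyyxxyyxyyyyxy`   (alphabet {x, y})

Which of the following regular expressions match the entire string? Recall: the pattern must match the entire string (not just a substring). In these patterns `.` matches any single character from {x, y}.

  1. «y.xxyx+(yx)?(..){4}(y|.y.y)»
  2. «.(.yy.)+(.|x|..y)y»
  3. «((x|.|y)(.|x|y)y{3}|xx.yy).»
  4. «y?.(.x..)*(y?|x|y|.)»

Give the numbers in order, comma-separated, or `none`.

1 → no match — must start with `y`
2 → match
3 → no match
4 → no match

2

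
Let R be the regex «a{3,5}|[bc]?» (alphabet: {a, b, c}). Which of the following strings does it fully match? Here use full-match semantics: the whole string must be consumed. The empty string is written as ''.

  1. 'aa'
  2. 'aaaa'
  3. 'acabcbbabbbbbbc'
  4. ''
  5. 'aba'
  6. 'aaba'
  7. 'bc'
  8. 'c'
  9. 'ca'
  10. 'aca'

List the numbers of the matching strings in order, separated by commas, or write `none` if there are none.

1 → no match
2 → match
3 → no match
4 → match
5 → no match
6 → no match
7 → no match
8 → match
9 → no match
10 → no match

2, 4, 8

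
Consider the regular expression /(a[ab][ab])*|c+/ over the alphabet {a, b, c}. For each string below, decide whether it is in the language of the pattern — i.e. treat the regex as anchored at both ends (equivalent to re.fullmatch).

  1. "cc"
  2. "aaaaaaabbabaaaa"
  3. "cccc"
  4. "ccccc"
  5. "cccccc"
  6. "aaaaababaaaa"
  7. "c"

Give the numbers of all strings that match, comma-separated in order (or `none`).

1, 2, 3, 4, 5, 6, 7

1 → match
2 → match
3 → match
4 → match
5 → match
6 → match
7 → match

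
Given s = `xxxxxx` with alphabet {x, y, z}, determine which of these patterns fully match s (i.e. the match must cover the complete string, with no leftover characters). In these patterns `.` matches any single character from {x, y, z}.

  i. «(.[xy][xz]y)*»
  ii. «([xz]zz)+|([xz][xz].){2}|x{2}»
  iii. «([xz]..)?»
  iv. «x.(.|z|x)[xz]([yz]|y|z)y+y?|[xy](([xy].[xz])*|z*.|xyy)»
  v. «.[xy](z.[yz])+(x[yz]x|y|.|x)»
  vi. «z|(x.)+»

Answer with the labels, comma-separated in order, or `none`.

i → no match
ii → match
iii → no match
iv → no match
v → no match
vi → match

ii, vi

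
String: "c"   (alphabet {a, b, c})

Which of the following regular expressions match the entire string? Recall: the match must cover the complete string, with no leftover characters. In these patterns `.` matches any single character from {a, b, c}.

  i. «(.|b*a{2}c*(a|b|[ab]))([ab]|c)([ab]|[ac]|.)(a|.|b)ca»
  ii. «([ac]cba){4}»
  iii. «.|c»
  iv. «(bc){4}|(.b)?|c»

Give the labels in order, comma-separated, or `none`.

i → no match — must end with "ca"
ii → no match — must end with "cba"
iii → match
iv → match

iii, iv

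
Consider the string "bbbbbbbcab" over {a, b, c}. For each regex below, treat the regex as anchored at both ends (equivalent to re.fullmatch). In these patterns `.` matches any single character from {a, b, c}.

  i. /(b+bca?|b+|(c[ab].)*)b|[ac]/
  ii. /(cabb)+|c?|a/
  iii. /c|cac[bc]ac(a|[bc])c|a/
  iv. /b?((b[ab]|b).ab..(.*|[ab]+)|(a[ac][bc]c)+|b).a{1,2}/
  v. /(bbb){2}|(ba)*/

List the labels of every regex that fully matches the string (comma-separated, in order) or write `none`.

i

i → match
ii → no match
iii → no match
iv → no match — must end with "a"
v → no match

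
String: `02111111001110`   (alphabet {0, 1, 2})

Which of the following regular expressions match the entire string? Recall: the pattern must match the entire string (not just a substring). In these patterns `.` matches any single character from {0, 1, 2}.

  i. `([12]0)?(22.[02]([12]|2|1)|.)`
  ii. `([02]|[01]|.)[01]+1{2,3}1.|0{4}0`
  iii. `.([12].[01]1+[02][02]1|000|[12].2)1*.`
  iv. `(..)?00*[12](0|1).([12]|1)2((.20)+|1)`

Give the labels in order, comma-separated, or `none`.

iii

i → no match
ii → no match
iii → match
iv → no match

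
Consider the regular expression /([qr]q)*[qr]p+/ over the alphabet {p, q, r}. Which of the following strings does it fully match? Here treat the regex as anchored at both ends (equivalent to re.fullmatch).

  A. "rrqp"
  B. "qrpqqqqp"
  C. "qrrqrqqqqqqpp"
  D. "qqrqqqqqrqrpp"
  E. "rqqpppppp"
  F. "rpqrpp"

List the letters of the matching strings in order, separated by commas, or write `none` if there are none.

D, E

A. "rrqp" → no match
B. "qrpqqqqp" → no match
C → no match
D → match
E. "rqqpppppp" → match
F. "rpqrpp" → no match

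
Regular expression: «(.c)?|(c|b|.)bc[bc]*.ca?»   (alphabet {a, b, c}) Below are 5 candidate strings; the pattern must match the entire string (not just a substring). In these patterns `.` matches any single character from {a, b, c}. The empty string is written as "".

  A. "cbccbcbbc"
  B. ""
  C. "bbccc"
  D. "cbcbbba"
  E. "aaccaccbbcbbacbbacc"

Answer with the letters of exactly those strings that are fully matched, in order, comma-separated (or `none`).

A. "cbccbcbbc" → match
B. "" → match
C. "bbccc" → match
D. "cbcbbba" → no match
E → no match

A, B, C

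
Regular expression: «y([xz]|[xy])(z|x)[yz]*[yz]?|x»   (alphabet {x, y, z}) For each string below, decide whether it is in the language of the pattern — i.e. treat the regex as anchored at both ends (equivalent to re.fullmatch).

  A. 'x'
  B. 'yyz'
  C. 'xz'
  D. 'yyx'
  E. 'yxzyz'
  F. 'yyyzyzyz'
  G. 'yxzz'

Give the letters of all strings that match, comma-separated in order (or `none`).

A, B, D, E, G

A → match
B → match
C → no match
D → match
E → match
F → no match
G → match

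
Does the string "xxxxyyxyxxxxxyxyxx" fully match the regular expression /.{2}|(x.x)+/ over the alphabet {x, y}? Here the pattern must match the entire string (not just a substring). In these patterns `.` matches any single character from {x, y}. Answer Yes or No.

No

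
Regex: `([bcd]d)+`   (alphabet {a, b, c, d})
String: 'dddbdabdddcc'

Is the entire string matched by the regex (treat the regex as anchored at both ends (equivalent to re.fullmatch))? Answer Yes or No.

No

Every match must end with 'd', but 'dddbdabdddcc' does not.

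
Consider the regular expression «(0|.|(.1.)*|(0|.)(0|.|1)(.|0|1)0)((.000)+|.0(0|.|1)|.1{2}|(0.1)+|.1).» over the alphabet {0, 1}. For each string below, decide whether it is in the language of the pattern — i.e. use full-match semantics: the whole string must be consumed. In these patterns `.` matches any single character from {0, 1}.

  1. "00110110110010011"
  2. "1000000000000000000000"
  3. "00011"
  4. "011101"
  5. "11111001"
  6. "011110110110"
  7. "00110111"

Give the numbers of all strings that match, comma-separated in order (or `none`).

1, 2, 3, 6, 7

1 → match
2 → match
3 → match
4 → no match
5 → no match
6 → match
7 → match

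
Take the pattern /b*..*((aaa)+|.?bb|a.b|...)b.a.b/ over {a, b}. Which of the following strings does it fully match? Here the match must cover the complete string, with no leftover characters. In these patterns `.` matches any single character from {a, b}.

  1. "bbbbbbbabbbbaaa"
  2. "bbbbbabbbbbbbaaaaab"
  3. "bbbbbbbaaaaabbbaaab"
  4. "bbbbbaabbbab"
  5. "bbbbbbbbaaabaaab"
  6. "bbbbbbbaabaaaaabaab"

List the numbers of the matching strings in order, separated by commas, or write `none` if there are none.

3, 5

1 → no match — must end with "b"
2 → no match
3 → match
4 → no match
5 → match
6 → no match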